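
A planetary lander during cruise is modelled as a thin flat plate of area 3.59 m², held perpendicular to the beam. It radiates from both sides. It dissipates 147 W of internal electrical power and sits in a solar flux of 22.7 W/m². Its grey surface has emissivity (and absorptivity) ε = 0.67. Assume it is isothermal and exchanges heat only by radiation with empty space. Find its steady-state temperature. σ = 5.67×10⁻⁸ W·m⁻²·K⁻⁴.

T ≈ 165 K

At steady state, absorbed solar power + internal power = radiated power.
Absorbed: α·S·A_cross = 0.67·22.7·3.590 = 54.60 W (cross-section A).
Total input = 54.60 + 147 = 201.6 W.
Radiated: εσ·A_surf·T⁴ with A_surf = 2A = 7.180 m².
T⁴ = 201.6/(0.67·5.67×10⁻⁸·7.180) = 7.391×10⁸ K⁴.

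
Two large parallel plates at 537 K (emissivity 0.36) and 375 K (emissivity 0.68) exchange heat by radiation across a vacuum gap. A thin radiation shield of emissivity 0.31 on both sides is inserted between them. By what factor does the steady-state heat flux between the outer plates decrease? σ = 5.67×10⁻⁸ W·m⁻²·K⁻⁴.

factor ≈ 2.68

Without shield: q₀ = σΔ(T⁴)/(1/ε₁+1/ε₂−1) with denominator 3.248.
With shield the two gaps are in series; the resistances add: (1/ε₁+1/ε_s−1)+(1/ε_s+1/ε₂−1) = 5.004+3.696 = 8.700.
Heat-flux ratio q₀/q = 8.700/3.248.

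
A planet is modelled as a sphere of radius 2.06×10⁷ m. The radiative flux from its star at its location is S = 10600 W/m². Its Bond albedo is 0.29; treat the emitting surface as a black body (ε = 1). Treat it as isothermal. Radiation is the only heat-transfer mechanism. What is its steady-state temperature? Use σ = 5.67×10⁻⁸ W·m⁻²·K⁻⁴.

T ≈ 427 K

At equilibrium, absorbed power = emitted power.
Absorbing cross-section = πr² = 1.333×10¹⁵ m²; emitting surface = 4πr² = 5.333×10¹⁵ m² (ratio 4).
(1−a)S·A_cross = εσ·A_surf·T⁴  ⇒  T⁴ = (1−a)S/(4σ).
T⁴ = 0.710·10600/(4·5.67×10⁻⁸) = 3.318×10¹⁰ K⁴.
T = (3.318×10¹⁰)^(1/4).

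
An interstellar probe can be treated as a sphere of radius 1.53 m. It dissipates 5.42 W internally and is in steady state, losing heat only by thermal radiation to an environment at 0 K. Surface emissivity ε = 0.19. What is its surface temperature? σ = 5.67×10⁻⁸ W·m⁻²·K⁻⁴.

T ≈ 64.3 K

Steady state: internal power = radiated power, P = εσA T⁴.
Radiating area A = 4πr² = 29.42 m².
T⁴ = P/(εσA) = 5.42/(0.19·5.67×10⁻⁸·29.42) = 1.710×10⁷ K⁴.
T = (1.710×10⁷)^(1/4).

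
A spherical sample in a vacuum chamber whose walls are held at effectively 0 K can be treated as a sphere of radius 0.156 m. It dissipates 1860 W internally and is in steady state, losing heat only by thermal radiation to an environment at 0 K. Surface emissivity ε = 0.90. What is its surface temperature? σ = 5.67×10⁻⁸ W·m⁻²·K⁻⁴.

T ≈ 588 K

Steady state: internal power = radiated power, P = εσA T⁴.
Radiating area A = 4πr² = 0.3058 m².
T⁴ = P/(εσA) = 1860/(0.90·5.67×10⁻⁸·0.3058) = 1.192×10¹¹ K⁴.
T = (1.192×10¹¹)^(1/4).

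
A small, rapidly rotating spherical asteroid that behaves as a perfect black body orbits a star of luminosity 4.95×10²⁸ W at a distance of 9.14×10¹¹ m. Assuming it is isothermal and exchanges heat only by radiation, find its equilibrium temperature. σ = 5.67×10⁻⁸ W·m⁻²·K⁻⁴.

First find the stellar flux at distance d: S = L/(4πd²) = 4.95×10²⁸/(4π·(9.14×10¹¹)²) = 4715 W/m².
For an isothermal sphere, absorbed (1−a)S·πr² = emitted σ·4πr²·T⁴, so T⁴ = (1−a)S/(4σ).
T⁴ = 1.00·4715/(4·5.67×10⁻⁸) = 2.079×10¹⁰ K⁴.

T ≈ 380 K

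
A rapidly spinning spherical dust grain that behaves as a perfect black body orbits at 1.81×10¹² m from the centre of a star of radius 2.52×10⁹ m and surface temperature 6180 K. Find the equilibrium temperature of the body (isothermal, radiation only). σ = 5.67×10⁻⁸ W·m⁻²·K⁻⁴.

The star's surface emits σT_*⁴; at distance d the flux is S = σT_*⁴(R_*/d)².
S = 5.67×10⁻⁸·(6180)⁴·(2.52×10⁹/1.81×10¹²)² = 160.3 W/m².
For an isothermal sphere T⁴ = (1−a)S/(4σ) = 7.069×10⁸ K⁴.

T ≈ 163 K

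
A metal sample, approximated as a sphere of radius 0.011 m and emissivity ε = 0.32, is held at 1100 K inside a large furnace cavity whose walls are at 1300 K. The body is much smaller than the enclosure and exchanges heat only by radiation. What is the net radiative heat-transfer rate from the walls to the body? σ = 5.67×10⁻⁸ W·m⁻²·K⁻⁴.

For a small grey body in a large enclosure: P_net = εσA(T_body⁴ − T_wall⁴).
A = 4πr² = 0.001521 m²; T_body⁴ − T_wall⁴ = 1.464×10¹² − 2.856×10¹² = -1.392×10¹² K⁴.
|P_net| = 0.32·5.67×10⁻⁸·0.001521·1.392×10¹².

P_net ≈ 38.4 W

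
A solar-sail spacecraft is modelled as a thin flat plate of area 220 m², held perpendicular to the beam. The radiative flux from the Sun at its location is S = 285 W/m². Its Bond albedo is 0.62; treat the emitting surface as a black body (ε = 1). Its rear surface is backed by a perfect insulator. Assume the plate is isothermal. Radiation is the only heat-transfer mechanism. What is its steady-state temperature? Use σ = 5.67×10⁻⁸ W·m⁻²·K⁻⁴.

At equilibrium, absorbed power = emitted power.
Absorbing cross-section = A = 220.0 m²; emitting surface = A = 220.0 m² (ratio 1).
(1−a)S·A_cross = εσ·A_surf·T⁴  ⇒  T⁴ = (1−a)S/(1σ).
T⁴ = 0.380·285/(1·5.67×10⁻⁸) = 1.910×10⁹ K⁴.
T = (1.910×10⁹)^(1/4).

T ≈ 209 K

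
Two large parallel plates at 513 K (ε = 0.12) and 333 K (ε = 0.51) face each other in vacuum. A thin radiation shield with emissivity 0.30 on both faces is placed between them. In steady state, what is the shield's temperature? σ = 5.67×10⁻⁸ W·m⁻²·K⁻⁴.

T_s ≈ 411 K

In steady state the net flux on the hot side equals that on the cold side.
σ(T₁⁴−T_s⁴)/D₁ = σ(T_s⁴−T₂⁴)/D₂, with D₁ = 1/ε₁+1/ε_s−1 = 10.67, D₂ = 1/ε_s+1/ε₂−1 = 4.294.
Solve for T_s⁴: T_s⁴ = (D₂·T₁⁴ + D₁·T₂⁴)/(D₁+D₂) = 2.865×10¹⁰ K⁴.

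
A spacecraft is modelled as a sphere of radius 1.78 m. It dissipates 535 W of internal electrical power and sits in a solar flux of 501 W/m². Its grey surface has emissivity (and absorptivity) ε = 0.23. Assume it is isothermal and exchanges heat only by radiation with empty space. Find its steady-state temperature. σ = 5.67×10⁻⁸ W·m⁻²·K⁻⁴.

At steady state, absorbed solar power + internal power = radiated power.
Absorbed: α·S·A_cross = 0.23·501·9.954 = 1147 W (cross-section πr²).
Total input = 1147 + 535 = 1682 W.
Radiated: εσ·A_surf·T⁴ with A_surf = 4πr² = 39.82 m².
T⁴ = 1682/(0.23·5.67×10⁻⁸·39.82) = 3.239×10⁹ K⁴.

T ≈ 239 K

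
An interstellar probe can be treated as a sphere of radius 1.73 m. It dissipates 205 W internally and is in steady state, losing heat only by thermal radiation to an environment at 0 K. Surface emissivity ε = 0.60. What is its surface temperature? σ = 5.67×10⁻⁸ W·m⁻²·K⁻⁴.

Steady state: internal power = radiated power, P = εσA T⁴.
Radiating area A = 4πr² = 37.61 m².
T⁴ = P/(εσA) = 205/(0.60·5.67×10⁻⁸·37.61) = 1.602×10⁸ K⁴.
T = (1.602×10⁸)^(1/4).

T ≈ 113 K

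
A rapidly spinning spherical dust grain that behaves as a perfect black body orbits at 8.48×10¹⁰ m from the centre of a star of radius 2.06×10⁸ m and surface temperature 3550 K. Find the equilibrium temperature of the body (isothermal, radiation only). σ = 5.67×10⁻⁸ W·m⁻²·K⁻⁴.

The star's surface emits σT_*⁴; at distance d the flux is S = σT_*⁴(R_*/d)².
S = 5.67×10⁻⁸·(3550)⁴·(2.06×10⁸/8.48×10¹⁰)² = 53.14 W/m².
For an isothermal sphere T⁴ = (1−a)S/(4σ) = 2.343×10⁸ K⁴.

T ≈ 124 K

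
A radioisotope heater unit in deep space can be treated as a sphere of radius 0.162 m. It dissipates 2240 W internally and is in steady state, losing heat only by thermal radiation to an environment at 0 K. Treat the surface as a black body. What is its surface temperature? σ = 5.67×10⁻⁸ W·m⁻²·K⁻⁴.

T ≈ 588 K

Steady state: internal power = radiated power, P = εσA T⁴.
Radiating area A = 4πr² = 0.3298 m².
T⁴ = P/(εσA) = 2240/(1.0·5.67×10⁻⁸·0.3298) = 1.198×10¹¹ K⁴.
T = (1.198×10¹¹)^(1/4).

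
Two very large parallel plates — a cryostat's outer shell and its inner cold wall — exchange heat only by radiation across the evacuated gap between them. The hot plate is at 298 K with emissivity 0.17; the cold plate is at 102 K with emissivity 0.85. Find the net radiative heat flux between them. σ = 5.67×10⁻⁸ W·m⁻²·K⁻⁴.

q ≈ 72.8 W/m²

For two infinite grey parallel plates, q = σ(T₁⁴ − T₂⁴)/(1/ε₁ + 1/ε₂ − 1).
T₁⁴ − T₂⁴ = 7.886×10⁹ − 1.082×10⁸ = 7.778×10⁹ K⁴.
1/ε₁ + 1/ε₂ − 1 = 5.882 + 1.176 − 1 = 6.059.
q = 5.67×10⁻⁸ × 7.778×10⁹ / 6.059.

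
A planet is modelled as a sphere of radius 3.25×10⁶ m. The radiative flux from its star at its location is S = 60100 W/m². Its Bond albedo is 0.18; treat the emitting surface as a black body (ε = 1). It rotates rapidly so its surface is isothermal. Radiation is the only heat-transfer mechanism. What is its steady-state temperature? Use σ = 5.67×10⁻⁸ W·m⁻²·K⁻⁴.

T ≈ 683 K

At equilibrium, absorbed power = emitted power.
Absorbing cross-section = πr² = 3.318×10¹³ m²; emitting surface = 4πr² = 1.327×10¹⁴ m² (ratio 4).
(1−a)S·A_cross = εσ·A_surf·T⁴  ⇒  T⁴ = (1−a)S/(4σ).
T⁴ = 0.820·60100/(4·5.67×10⁻⁸) = 2.173×10¹¹ K⁴.
T = (2.173×10¹¹)^(1/4).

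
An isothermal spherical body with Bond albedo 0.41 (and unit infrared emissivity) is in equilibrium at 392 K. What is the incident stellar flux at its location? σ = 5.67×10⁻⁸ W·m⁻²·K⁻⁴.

S ≈ 9080 W/m²

(1−a)S·πr² = σ·4πr²·T⁴ ⇒ S = 4σT⁴/(1−a).
S = 4·5.67×10⁻⁸·2.361×10¹⁰/0.590.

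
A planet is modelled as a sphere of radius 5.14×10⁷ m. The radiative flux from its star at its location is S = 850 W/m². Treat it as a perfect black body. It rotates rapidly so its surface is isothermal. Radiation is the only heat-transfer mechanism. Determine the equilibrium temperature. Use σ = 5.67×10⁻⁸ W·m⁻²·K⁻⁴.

T ≈ 247 K

At equilibrium, absorbed power = emitted power.
Absorbing cross-section = πr² = 8.300×10¹⁵ m²; emitting surface = 4πr² = 3.320×10¹⁶ m² (ratio 4).
S·A_cross = εσ·A_surf·T⁴  ⇒  T⁴ = S/(4σ).
T⁴ = 1.00·850/(4·5.67×10⁻⁸) = 3.748×10⁹ K⁴.
T = (3.748×10⁹)^(1/4).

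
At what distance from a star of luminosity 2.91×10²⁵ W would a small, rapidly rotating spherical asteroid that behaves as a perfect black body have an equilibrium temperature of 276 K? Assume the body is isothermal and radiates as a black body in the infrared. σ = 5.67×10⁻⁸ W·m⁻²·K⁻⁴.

d ≈ 4.19×10¹⁰ m

For an isothermal black-emitting sphere, (1−a)S·πr² = σ·4πr²·T⁴ ⇒ S = 4σT⁴/(1−a).
S = 4·5.67×10⁻⁸·(276)⁴/1.00 = 1316 W/m².
Flux falls as S = L/(4πd²), so d = √(L/(4πS)) = √(2.91×10²⁵/(4π·1316)).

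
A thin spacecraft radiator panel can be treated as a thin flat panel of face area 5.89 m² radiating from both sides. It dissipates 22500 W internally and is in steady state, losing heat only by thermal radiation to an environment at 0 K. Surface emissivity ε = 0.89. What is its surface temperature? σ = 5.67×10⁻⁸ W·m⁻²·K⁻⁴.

T ≈ 441 K

Steady state: internal power = radiated power, P = εσA T⁴.
Radiating area A = 2·5.89 = 11.78 m².
T⁴ = P/(εσA) = 22500/(0.89·5.67×10⁻⁸·11.78) = 3.785×10¹⁰ K⁴.
T = (3.785×10¹⁰)^(1/4).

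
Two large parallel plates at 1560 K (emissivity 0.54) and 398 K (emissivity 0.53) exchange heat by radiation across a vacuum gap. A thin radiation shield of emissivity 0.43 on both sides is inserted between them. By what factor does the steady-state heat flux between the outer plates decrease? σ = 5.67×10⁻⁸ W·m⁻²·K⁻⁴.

Without shield: q₀ = σΔ(T⁴)/(1/ε₁+1/ε₂−1) with denominator 2.739.
With shield the two gaps are in series; the resistances add: (1/ε₁+1/ε_s−1)+(1/ε_s+1/ε₂−1) = 3.177+3.212 = 6.390.
Heat-flux ratio q₀/q = 6.390/2.739.

factor ≈ 2.33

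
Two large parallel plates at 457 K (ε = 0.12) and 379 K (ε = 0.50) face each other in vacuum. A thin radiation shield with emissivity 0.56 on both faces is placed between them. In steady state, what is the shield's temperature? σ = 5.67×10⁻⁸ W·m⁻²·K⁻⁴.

T_s ≈ 402 K

In steady state the net flux on the hot side equals that on the cold side.
σ(T₁⁴−T_s⁴)/D₁ = σ(T_s⁴−T₂⁴)/D₂, with D₁ = 1/ε₁+1/ε_s−1 = 9.119, D₂ = 1/ε_s+1/ε₂−1 = 2.786.
Solve for T_s⁴: T_s⁴ = (D₂·T₁⁴ + D₁·T₂⁴)/(D₁+D₂) = 2.601×10¹⁰ K⁴.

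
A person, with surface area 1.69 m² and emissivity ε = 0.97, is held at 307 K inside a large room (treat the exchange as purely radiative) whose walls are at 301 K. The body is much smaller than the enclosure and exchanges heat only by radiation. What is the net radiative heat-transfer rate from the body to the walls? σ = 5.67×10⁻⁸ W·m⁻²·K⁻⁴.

P_net ≈ 62.7 W

For a small grey body in a large enclosure: P_net = εσA(T_body⁴ − T_wall⁴).
A = 1.69 m²; T_body⁴ − T_wall⁴ = 8.883×10⁹ − 8.209×10⁹ = 6.743×10⁸ K⁴.
|P_net| = 0.97·5.67×10⁻⁸·1.690·6.743×10⁸.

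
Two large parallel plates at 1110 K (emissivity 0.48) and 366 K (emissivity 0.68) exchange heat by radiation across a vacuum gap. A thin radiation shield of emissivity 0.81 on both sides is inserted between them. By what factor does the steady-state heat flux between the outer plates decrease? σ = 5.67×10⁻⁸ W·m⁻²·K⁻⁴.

factor ≈ 1.58

Without shield: q₀ = σΔ(T⁴)/(1/ε₁+1/ε₂−1) with denominator 2.554.
With shield the two gaps are in series; the resistances add: (1/ε₁+1/ε_s−1)+(1/ε_s+1/ε₂−1) = 2.318+1.705 = 4.023.
Heat-flux ratio q₀/q = 4.023/2.554.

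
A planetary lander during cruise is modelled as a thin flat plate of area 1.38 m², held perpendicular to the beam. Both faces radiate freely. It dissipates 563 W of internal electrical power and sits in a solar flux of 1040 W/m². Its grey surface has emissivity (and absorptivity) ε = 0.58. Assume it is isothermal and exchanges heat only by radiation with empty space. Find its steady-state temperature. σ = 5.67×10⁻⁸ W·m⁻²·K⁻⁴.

At steady state, absorbed solar power + internal power = radiated power.
Absorbed: α·S·A_cross = 0.58·1040·1.380 = 832.4 W (cross-section A).
Total input = 832.4 + 563 = 1395 W.
Radiated: εσ·A_surf·T⁴ with A_surf = 2A = 2.760 m².
T⁴ = 1395/(0.58·5.67×10⁻⁸·2.760) = 1.537×10¹⁰ K⁴.

T ≈ 352 K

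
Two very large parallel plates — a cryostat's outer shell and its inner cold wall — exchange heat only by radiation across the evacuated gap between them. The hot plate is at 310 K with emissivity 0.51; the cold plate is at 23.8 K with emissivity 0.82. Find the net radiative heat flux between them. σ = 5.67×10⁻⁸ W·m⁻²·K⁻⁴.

q ≈ 240 W/m²

For two infinite grey parallel plates, q = σ(T₁⁴ − T₂⁴)/(1/ε₁ + 1/ε₂ − 1).
T₁⁴ − T₂⁴ = 9.235×10⁹ − 3.209×10⁵ = 9.235×10⁹ K⁴.
1/ε₁ + 1/ε₂ − 1 = 1.961 + 1.220 − 1 = 2.180.
q = 5.67×10⁻⁸ × 9.235×10⁹ / 2.180.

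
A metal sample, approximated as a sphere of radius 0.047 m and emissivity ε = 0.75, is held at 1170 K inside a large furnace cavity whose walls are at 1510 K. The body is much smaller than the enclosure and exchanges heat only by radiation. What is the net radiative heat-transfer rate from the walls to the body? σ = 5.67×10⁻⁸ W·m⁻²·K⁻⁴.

For a small grey body in a large enclosure: P_net = εσA(T_body⁴ − T_wall⁴).
A = 4πr² = 0.02776 m²; T_body⁴ − T_wall⁴ = 1.874×10¹² − 5.199×10¹² = -3.325×10¹² K⁴.
|P_net| = 0.75·5.67×10⁻⁸·0.02776·3.325×10¹².

P_net ≈ 3920 W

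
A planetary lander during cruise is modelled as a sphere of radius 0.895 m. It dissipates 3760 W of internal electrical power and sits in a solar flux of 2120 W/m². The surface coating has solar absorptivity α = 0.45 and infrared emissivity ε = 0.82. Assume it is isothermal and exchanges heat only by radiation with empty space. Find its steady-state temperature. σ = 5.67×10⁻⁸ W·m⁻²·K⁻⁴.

T ≈ 339 K

At steady state, absorbed solar power + internal power = radiated power.
Absorbed: α·S·A_cross = 0.45·2120·2.516 = 2401 W (cross-section πr²).
Total input = 2401 + 3760 = 6161 W.
Radiated: εσ·A_surf·T⁴ with A_surf = 4πr² = 10.07 m².
T⁴ = 6161/(0.82·5.67×10⁻⁸·10.07) = 1.316×10¹⁰ K⁴.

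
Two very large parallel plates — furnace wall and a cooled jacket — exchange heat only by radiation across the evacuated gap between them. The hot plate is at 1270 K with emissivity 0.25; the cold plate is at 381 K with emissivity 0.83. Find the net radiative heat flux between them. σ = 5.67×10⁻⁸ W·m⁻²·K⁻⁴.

q ≈ 34800 W/m²

For two infinite grey parallel plates, q = σ(T₁⁴ − T₂⁴)/(1/ε₁ + 1/ε₂ − 1).
T₁⁴ − T₂⁴ = 2.601×10¹² − 2.107×10¹⁰ = 2.580×10¹² K⁴.
1/ε₁ + 1/ε₂ − 1 = 4.000 + 1.205 − 1 = 4.205.
q = 5.67×10⁻⁸ × 2.580×10¹² / 4.205.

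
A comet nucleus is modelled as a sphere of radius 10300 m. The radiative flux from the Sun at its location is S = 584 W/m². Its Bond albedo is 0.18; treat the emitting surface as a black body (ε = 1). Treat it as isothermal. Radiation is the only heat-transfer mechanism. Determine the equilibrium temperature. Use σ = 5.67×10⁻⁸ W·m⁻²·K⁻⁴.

T ≈ 214 K

At equilibrium, absorbed power = emitted power.
Absorbing cross-section = πr² = 3.333×10⁸ m²; emitting surface = 4πr² = 1.333×10⁹ m² (ratio 4).
(1−a)S·A_cross = εσ·A_surf·T⁴  ⇒  T⁴ = (1−a)S/(4σ).
T⁴ = 0.820·584/(4·5.67×10⁻⁸) = 2.111×10⁹ K⁴.
T = (2.111×10⁹)^(1/4).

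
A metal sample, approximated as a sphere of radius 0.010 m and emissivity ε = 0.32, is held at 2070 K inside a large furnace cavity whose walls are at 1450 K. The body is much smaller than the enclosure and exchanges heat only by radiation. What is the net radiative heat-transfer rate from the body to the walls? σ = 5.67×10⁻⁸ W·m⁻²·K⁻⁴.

For a small grey body in a large enclosure: P_net = εσA(T_body⁴ − T_wall⁴).
A = 4πr² = 0.001257 m²; T_body⁴ − T_wall⁴ = 1.836×10¹³ − 4.421×10¹² = 1.394×10¹³ K⁴.
|P_net| = 0.32·5.67×10⁻⁸·0.001257·1.394×10¹³.

P_net ≈ 318 W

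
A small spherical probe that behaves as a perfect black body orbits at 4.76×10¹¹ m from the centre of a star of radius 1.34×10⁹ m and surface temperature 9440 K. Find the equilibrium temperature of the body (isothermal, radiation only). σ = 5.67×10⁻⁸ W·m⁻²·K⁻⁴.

T ≈ 354 K

The star's surface emits σT_*⁴; at distance d the flux is S = σT_*⁴(R_*/d)².
S = 5.67×10⁻⁸·(9440)⁴·(1.34×10⁹/4.76×10¹¹)² = 3568 W/m².
For an isothermal sphere T⁴ = (1−a)S/(4σ) = 1.573×10¹⁰ K⁴.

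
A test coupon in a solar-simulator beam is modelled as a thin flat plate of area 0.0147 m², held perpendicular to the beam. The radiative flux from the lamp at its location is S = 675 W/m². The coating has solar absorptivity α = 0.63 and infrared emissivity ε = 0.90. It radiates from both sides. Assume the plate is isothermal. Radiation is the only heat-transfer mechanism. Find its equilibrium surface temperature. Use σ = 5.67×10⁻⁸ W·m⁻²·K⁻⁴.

At equilibrium, absorbed power = emitted power.
Absorbing cross-section = A = 0.01470 m²; emitting surface = 2A = 0.02940 m² (ratio 2).
αS·A_cross = εσ·A_surf·T⁴  ⇒  T⁴ = αS/(ε·2σ).
T⁴ = 0.630·675/(0.90·2·5.67×10⁻⁸) = 4.167×10⁹ K⁴.
T = (4.167×10⁹)^(1/4).

T ≈ 254 K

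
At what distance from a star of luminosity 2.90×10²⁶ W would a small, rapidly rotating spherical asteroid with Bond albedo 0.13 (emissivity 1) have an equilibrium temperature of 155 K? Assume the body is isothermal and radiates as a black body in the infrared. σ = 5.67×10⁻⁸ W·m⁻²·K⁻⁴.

d ≈ 3.92×10¹¹ m

For an isothermal black-emitting sphere, (1−a)S·πr² = σ·4πr²·T⁴ ⇒ S = 4σT⁴/(1−a).
S = 4·5.67×10⁻⁸·(155)⁴/0.870 = 150.5 W/m².
Flux falls as S = L/(4πd²), so d = √(L/(4πS)) = √(2.90×10²⁶/(4π·150.5)).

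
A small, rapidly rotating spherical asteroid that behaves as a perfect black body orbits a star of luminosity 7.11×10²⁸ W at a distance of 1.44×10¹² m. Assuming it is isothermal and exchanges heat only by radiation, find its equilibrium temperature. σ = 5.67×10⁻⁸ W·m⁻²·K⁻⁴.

T ≈ 331 K

First find the stellar flux at distance d: S = L/(4πd²) = 7.11×10²⁸/(4π·(1.44×10¹²)²) = 2729 W/m².
For an isothermal sphere, absorbed (1−a)S·πr² = emitted σ·4πr²·T⁴, so T⁴ = (1−a)S/(4σ).
T⁴ = 1.00·2729/(4·5.67×10⁻⁸) = 1.203×10¹⁰ K⁴.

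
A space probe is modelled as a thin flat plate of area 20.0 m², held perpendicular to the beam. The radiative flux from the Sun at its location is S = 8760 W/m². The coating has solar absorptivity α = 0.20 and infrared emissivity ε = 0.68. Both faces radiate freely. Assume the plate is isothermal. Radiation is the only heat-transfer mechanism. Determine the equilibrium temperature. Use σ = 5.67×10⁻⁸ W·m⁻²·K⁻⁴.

T ≈ 388 K

At equilibrium, absorbed power = emitted power.
Absorbing cross-section = A = 20.00 m²; emitting surface = 2A = 40.00 m² (ratio 2).
αS·A_cross = εσ·A_surf·T⁴  ⇒  T⁴ = αS/(ε·2σ).
T⁴ = 0.200·8760/(0.68·2·5.67×10⁻⁸) = 2.272×10¹⁰ K⁴.
T = (2.272×10¹⁰)^(1/4).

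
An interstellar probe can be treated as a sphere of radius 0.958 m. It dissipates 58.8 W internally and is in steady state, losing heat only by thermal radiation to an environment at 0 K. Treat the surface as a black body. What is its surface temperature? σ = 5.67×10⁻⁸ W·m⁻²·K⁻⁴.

Steady state: internal power = radiated power, P = εσA T⁴.
Radiating area A = 4πr² = 11.53 m².
T⁴ = P/(εσA) = 58.8/(1.0·5.67×10⁻⁸·11.53) = 8.992×10⁷ K⁴.
T = (8.992×10⁷)^(1/4).

T ≈ 97.4 K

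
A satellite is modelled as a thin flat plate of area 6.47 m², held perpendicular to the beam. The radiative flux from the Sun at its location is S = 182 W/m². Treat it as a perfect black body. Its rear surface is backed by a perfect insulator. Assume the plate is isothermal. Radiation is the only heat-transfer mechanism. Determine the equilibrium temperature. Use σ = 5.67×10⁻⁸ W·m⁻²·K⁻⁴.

At equilibrium, absorbed power = emitted power.
Absorbing cross-section = A = 6.470 m²; emitting surface = A = 6.470 m² (ratio 1).
S·A_cross = εσ·A_surf·T⁴  ⇒  T⁴ = S/(1σ).
T⁴ = 1.00·182/(1·5.67×10⁻⁸) = 3.210×10⁹ K⁴.
T = (3.210×10⁹)^(1/4).

T ≈ 238 K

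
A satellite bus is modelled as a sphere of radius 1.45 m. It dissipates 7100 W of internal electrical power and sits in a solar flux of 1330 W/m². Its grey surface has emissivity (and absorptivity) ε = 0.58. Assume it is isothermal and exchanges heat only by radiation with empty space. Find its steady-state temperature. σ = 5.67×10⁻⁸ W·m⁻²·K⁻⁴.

At steady state, absorbed solar power + internal power = radiated power.
Absorbed: α·S·A_cross = 0.58·1330·6.605 = 5095 W (cross-section πr²).
Total input = 5095 + 7100 = 12200 W.
Radiated: εσ·A_surf·T⁴ with A_surf = 4πr² = 26.42 m².
T⁴ = 12200/(0.58·5.67×10⁻⁸·26.42) = 1.404×10¹⁰ K⁴.

T ≈ 344 K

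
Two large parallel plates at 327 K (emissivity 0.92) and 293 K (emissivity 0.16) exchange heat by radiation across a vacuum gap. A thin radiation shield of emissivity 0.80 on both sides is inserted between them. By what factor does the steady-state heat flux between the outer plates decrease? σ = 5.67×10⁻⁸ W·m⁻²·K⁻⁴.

Without shield: q₀ = σΔ(T⁴)/(1/ε₁+1/ε₂−1) with denominator 6.337.
With shield the two gaps are in series; the resistances add: (1/ε₁+1/ε_s−1)+(1/ε_s+1/ε₂−1) = 1.337+6.500 = 7.837.
Heat-flux ratio q₀/q = 7.837/6.337.

factor ≈ 1.24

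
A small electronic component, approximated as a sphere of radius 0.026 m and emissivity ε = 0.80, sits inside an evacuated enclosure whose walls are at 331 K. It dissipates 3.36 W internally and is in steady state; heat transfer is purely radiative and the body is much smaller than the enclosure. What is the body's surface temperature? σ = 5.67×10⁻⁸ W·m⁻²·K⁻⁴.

T ≈ 379 K

For a small grey body in a large enclosure, net radiated power = εσA(T⁴ − T_w⁴).
Steady state: P = εσA(T⁴ − T_w⁴) with A = 4πr² = 0.008495 m².
T⁴ = P/(εσA) + T_w⁴ = 3.36/(0.80·5.67×10⁻⁸·0.008495) + (331)⁴
    = 8.720×10⁹ + 1.200×10¹⁰ = 2.072×10¹⁰ K⁴.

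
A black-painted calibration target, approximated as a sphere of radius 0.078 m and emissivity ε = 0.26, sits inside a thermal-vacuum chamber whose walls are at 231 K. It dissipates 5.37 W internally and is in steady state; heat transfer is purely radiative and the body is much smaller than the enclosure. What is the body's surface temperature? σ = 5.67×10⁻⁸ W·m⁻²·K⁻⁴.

For a small grey body in a large enclosure, net radiated power = εσA(T⁴ − T_w⁴).
Steady state: P = εσA(T⁴ − T_w⁴) with A = 4πr² = 0.07645 m².
T⁴ = P/(εσA) + T_w⁴ = 5.37/(0.26·5.67×10⁻⁸·0.07645) + (231)⁴
    = 4.765×10⁹ + 2.847×10⁹ = 7.612×10⁹ K⁴.

T ≈ 295 K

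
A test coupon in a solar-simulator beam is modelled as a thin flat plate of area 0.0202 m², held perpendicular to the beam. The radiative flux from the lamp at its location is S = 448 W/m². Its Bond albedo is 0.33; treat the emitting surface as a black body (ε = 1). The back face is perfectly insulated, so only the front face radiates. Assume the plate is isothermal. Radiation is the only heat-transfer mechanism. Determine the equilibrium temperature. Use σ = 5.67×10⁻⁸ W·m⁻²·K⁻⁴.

At equilibrium, absorbed power = emitted power.
Absorbing cross-section = A = 0.02020 m²; emitting surface = A = 0.02020 m² (ratio 1).
(1−a)S·A_cross = εσ·A_surf·T⁴  ⇒  T⁴ = (1−a)S/(1σ).
T⁴ = 0.670·448/(1·5.67×10⁻⁸) = 5.294×10⁹ K⁴.
T = (5.294×10⁹)^(1/4).

T ≈ 270 K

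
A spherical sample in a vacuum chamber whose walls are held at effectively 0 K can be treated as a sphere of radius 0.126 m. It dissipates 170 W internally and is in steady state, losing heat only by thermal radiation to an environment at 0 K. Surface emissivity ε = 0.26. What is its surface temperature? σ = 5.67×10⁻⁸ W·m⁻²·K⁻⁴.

T ≈ 490 K

Steady state: internal power = radiated power, P = εσA T⁴.
Radiating area A = 4πr² = 0.1995 m².
T⁴ = P/(εσA) = 170/(0.26·5.67×10⁻⁸·0.1995) = 5.780×10¹⁰ K⁴.
T = (5.780×10¹⁰)^(1/4).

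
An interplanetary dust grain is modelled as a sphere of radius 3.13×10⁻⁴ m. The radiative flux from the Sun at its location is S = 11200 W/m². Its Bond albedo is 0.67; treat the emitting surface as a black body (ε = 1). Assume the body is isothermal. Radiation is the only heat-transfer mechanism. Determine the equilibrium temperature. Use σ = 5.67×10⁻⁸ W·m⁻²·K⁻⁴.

At equilibrium, absorbed power = emitted power.
Absorbing cross-section = πr² = 3.078×10⁻⁷ m²; emitting surface = 4πr² = 1.231×10⁻⁶ m² (ratio 4).
(1−a)S·A_cross = εσ·A_surf·T⁴  ⇒  T⁴ = (1−a)S/(4σ).
T⁴ = 0.330·11200/(4·5.67×10⁻⁸) = 1.630×10¹⁰ K⁴.
T = (1.630×10¹⁰)^(1/4).

T ≈ 357 K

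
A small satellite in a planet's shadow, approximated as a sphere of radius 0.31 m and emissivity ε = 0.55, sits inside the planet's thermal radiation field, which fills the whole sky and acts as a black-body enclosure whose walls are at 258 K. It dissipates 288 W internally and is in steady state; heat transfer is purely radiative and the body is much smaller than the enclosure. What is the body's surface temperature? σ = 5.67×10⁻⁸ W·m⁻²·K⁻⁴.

T ≈ 332 K

For a small grey body in a large enclosure, net radiated power = εσA(T⁴ − T_w⁴).
Steady state: P = εσA(T⁴ − T_w⁴) with A = 4πr² = 1.208 m².
T⁴ = P/(εσA) + T_w⁴ = 288/(0.55·5.67×10⁻⁸·1.208) + (258)⁴
    = 7.647×10⁹ + 4.431×10⁹ = 1.208×10¹⁰ K⁴.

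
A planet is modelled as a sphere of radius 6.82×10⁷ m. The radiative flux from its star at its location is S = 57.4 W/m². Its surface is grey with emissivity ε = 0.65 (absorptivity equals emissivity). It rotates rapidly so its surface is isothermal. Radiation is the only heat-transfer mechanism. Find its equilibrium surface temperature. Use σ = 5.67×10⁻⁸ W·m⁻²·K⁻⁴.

T ≈ 126 K

At equilibrium, absorbed power = emitted power.
Absorbing cross-section = πr² = 1.461×10¹⁶ m²; emitting surface = 4πr² = 5.845×10¹⁶ m² (ratio 4).
εS·A_cross = εσ·A_surf·T⁴  ⇒  T⁴ = S/(4σ)   (ε cancels).
T⁴ = 57.4/(4·5.67×10⁻⁸) = 2.531×10⁸ K⁴.
T = (2.531×10⁸)^(1/4).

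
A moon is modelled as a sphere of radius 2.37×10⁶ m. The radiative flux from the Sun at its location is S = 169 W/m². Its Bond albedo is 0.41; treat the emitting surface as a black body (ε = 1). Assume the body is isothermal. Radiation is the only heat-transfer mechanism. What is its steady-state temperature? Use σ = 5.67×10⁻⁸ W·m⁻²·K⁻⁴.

At equilibrium, absorbed power = emitted power.
Absorbing cross-section = πr² = 1.765×10¹³ m²; emitting surface = 4πr² = 7.058×10¹³ m² (ratio 4).
(1−a)S·A_cross = εσ·A_surf·T⁴  ⇒  T⁴ = (1−a)S/(4σ).
T⁴ = 0.590·169/(4·5.67×10⁻⁸) = 4.396×10⁸ K⁴.
T = (4.396×10⁸)^(1/4).

T ≈ 145 K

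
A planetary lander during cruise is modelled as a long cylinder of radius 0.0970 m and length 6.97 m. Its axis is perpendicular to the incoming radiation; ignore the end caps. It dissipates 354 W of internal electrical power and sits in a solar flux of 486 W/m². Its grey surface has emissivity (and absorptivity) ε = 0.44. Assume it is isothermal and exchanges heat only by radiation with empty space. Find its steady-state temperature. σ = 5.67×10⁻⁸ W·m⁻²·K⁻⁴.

At steady state, absorbed solar power + internal power = radiated power.
Absorbed: α·S·A_cross = 0.44·486·1.352 = 289.2 W (cross-section 2rL).
Total input = 289.2 + 354 = 643.2 W.
Radiated: εσ·A_surf·T⁴ with A_surf = 2πrL = 4.248 m².
T⁴ = 643.2/(0.44·5.67×10⁻⁸·4.248) = 6.069×10⁹ K⁴.

T ≈ 279 K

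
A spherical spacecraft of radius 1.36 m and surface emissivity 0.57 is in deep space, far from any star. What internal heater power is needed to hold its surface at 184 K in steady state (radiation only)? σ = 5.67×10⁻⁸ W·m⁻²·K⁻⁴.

P ≈ 861 W

P = εσ·4πr²·T⁴.
4πr² = 23.24 m²; T⁴ = 1.146×10⁹ K⁴.
P = 0.57·5.67×10⁻⁸·23.24·1.146×10⁹.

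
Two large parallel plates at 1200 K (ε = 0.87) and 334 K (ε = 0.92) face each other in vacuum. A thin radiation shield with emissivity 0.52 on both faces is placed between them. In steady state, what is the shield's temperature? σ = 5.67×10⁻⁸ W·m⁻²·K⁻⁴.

In steady state the net flux on the hot side equals that on the cold side.
σ(T₁⁴−T_s⁴)/D₁ = σ(T_s⁴−T₂⁴)/D₂, with D₁ = 1/ε₁+1/ε_s−1 = 2.073, D₂ = 1/ε_s+1/ε₂−1 = 2.010.
Solve for T_s⁴: T_s⁴ = (D₂·T₁⁴ + D₁·T₂⁴)/(D₁+D₂) = 1.027×10¹² K⁴.

T_s ≈ 1010 K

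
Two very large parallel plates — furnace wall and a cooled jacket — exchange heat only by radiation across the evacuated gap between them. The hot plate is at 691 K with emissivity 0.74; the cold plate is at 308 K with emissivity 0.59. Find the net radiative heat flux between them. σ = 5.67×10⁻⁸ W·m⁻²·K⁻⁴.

q ≈ 6070 W/m²

For two infinite grey parallel plates, q = σ(T₁⁴ − T₂⁴)/(1/ε₁ + 1/ε₂ − 1).
T₁⁴ − T₂⁴ = 2.280×10¹¹ − 8.999×10⁹ = 2.190×10¹¹ K⁴.
1/ε₁ + 1/ε₂ − 1 = 1.351 + 1.695 − 1 = 2.046.
q = 5.67×10⁻⁸ × 2.190×10¹¹ / 2.046.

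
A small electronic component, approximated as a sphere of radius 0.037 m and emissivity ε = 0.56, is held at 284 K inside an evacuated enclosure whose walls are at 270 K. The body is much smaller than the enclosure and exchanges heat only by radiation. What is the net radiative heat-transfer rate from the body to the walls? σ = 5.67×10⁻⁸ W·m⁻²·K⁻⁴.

P_net ≈ 0.651 W

For a small grey body in a large enclosure: P_net = εσA(T_body⁴ − T_wall⁴).
A = 4πr² = 0.01720 m²; T_body⁴ − T_wall⁴ = 6.505×10⁹ − 5.314×10⁹ = 1.191×10⁹ K⁴.
|P_net| = 0.56·5.67×10⁻⁸·0.01720·1.191×10⁹.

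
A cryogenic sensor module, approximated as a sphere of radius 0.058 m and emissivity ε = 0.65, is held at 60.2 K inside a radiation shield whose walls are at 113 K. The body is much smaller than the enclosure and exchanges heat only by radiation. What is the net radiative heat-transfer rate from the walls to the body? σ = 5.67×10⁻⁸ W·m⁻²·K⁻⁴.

P_net ≈ 0.234 W

For a small grey body in a large enclosure: P_net = εσA(T_body⁴ − T_wall⁴).
A = 4πr² = 0.04227 m²; T_body⁴ − T_wall⁴ = 1.313×10⁷ − 1.630×10⁸ = -1.499×10⁸ K⁴.
|P_net| = 0.65·5.67×10⁻⁸·0.04227·1.499×10⁸.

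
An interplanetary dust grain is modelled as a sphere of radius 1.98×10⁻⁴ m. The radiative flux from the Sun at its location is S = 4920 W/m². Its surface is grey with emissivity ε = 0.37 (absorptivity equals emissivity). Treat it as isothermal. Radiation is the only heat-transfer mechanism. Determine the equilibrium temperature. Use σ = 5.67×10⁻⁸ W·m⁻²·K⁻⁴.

At equilibrium, absorbed power = emitted power.
Absorbing cross-section = πr² = 1.232×10⁻⁷ m²; emitting surface = 4πr² = 4.927×10⁻⁷ m² (ratio 4).
εS·A_cross = εσ·A_surf·T⁴  ⇒  T⁴ = S/(4σ)   (ε cancels).
T⁴ = 4920/(4·5.67×10⁻⁸) = 2.169×10¹⁰ K⁴.
T = (2.169×10¹⁰)^(1/4).

T ≈ 384 K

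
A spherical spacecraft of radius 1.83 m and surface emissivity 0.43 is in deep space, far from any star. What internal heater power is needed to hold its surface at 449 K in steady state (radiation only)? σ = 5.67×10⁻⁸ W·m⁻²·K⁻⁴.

P ≈ 41700 W

P = εσ·4πr²·T⁴.
4πr² = 42.08 m²; T⁴ = 4.064×10¹⁰ K⁴.
P = 0.43·5.67×10⁻⁸·42.08·4.064×10¹⁰.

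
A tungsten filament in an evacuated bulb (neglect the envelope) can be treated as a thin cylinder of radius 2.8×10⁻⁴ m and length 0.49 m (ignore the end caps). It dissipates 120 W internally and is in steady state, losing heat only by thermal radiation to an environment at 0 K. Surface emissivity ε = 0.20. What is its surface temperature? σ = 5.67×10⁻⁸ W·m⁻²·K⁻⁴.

Steady state: internal power = radiated power, P = εσA T⁴.
Radiating area A = 2πrL = 8.621×10⁻⁴ m².
T⁴ = P/(εσA) = 120/(0.20·5.67×10⁻⁸·8.621×10⁻⁴) = 1.228×10¹³ K⁴.
T = (1.228×10¹³)^(1/4).

T ≈ 1870 K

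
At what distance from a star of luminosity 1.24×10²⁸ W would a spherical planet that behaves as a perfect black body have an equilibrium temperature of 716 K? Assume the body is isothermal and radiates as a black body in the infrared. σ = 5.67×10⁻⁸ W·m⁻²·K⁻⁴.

For an isothermal black-emitting sphere, (1−a)S·πr² = σ·4πr²·T⁴ ⇒ S = 4σT⁴/(1−a).
S = 4·5.67×10⁻⁸·(716)⁴/1.00 = 59610 W/m².
Flux falls as S = L/(4πd²), so d = √(L/(4πS)) = √(1.24×10²⁸/(4π·59610)).

d ≈ 1.29×10¹¹ m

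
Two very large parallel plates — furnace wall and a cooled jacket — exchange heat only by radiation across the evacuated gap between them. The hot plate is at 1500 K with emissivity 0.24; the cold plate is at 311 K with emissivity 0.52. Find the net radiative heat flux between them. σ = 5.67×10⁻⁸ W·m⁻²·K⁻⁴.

For two infinite grey parallel plates, q = σ(T₁⁴ − T₂⁴)/(1/ε₁ + 1/ε₂ − 1).
T₁⁴ − T₂⁴ = 5.062×10¹² − 9.355×10⁹ = 5.053×10¹² K⁴.
1/ε₁ + 1/ε₂ − 1 = 4.167 + 1.923 − 1 = 5.090.
q = 5.67×10⁻⁸ × 5.053×10¹² / 5.090.

q ≈ 56300 W/m²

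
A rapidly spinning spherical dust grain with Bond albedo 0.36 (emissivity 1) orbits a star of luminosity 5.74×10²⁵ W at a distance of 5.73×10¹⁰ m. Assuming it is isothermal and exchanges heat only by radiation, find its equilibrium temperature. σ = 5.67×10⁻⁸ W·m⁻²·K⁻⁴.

First find the stellar flux at distance d: S = L/(4πd²) = 5.74×10²⁵/(4π·(5.73×10¹⁰)²) = 1391 W/m².
For an isothermal sphere, absorbed (1−a)S·πr² = emitted σ·4πr²·T⁴, so T⁴ = (1−a)S/(4σ).
T⁴ = 0.640·1391/(4·5.67×10⁻⁸) = 3.926×10⁹ K⁴.

T ≈ 250 K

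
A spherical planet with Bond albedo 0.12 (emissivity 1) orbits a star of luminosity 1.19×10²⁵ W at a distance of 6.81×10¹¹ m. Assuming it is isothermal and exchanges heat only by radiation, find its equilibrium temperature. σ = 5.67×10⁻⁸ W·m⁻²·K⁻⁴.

First find the stellar flux at distance d: S = L/(4πd²) = 1.19×10²⁵/(4π·(6.81×10¹¹)²) = 2.042 W/m².
For an isothermal sphere, absorbed (1−a)S·πr² = emitted σ·4πr²·T⁴, so T⁴ = (1−a)S/(4σ).
T⁴ = 0.880·2.042/(4·5.67×10⁻⁸) = 7.923×10⁶ K⁴.

T ≈ 53.1 K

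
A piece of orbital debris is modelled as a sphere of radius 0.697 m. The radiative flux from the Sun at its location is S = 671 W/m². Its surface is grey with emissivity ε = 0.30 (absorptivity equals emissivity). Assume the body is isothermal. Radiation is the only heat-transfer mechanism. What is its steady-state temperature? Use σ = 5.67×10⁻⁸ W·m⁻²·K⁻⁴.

At equilibrium, absorbed power = emitted power.
Absorbing cross-section = πr² = 1.526 m²; emitting surface = 4πr² = 6.105 m² (ratio 4).
εS·A_cross = εσ·A_surf·T⁴  ⇒  T⁴ = S/(4σ)   (ε cancels).
T⁴ = 671/(4·5.67×10⁻⁸) = 2.959×10⁹ K⁴.
T = (2.959×10⁹)^(1/4).

T ≈ 233 K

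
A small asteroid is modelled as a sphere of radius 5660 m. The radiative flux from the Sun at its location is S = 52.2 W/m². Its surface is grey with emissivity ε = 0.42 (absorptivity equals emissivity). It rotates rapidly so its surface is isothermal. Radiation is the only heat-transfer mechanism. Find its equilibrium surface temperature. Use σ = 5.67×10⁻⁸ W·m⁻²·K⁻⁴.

T ≈ 123 K

At equilibrium, absorbed power = emitted power.
Absorbing cross-section = πr² = 1.006×10⁸ m²; emitting surface = 4πr² = 4.026×10⁸ m² (ratio 4).
εS·A_cross = εσ·A_surf·T⁴  ⇒  T⁴ = S/(4σ)   (ε cancels).
T⁴ = 52.2/(4·5.67×10⁻⁸) = 2.302×10⁸ K⁴.
T = (2.302×10⁸)^(1/4).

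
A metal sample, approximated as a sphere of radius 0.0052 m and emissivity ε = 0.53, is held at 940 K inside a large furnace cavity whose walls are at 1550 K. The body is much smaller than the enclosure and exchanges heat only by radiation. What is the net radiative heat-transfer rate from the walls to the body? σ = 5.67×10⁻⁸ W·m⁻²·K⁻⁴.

For a small grey body in a large enclosure: P_net = εσA(T_body⁴ − T_wall⁴).
A = 4πr² = 3.398×10⁻⁴ m²; T_body⁴ − T_wall⁴ = 7.807×10¹¹ − 5.772×10¹² = -4.991×10¹² K⁴.
|P_net| = 0.53·5.67×10⁻⁸·3.398×10⁻⁴·4.991×10¹².

P_net ≈ 51.0 W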